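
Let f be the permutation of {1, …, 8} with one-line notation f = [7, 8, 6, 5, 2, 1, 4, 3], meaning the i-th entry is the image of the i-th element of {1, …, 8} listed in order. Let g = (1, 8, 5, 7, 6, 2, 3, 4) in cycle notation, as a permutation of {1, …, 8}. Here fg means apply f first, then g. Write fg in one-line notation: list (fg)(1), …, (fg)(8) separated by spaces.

Chase each element through f then g: 1 → 7 → 6; 2 → 8 → 5; 3 → 6 → 2; 4 → 5 → 7; 5 → 2 → 3; 6 → 1 → 8; 7 → 4 → 1; 8 → 3 → 4.
Collecting the images, fg = [6 5 2 7 3 8 1 4].

6 5 2 7 3 8 1 4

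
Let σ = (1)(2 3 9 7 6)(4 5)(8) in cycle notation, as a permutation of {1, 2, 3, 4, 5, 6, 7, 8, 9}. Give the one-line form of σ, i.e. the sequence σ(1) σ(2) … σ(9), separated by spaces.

1 3 9 5 4 2 6 8 7

Image by image: 1→1, 2→3, 3→9, 4→5, 5→4, 6→2, 7→6, 8→8, 9→7.
Listing these in domain order gives 1 3 9 5 4 2 6 8 7.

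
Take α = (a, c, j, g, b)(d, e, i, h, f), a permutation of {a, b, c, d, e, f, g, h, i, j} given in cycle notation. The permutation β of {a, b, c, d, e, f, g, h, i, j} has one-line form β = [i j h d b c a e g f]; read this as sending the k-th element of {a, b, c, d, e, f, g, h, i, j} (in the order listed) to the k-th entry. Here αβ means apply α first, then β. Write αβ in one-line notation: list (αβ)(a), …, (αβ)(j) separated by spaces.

h i f b g d j c e a

Chase each element through α then β: a → c → h; b → a → i; c → j → f; d → e → b; e → i → g; f → d → d; g → b → j; h → f → c; i → h → e; j → g → a.
So αβ in one-line form is h i f b g d j c e a.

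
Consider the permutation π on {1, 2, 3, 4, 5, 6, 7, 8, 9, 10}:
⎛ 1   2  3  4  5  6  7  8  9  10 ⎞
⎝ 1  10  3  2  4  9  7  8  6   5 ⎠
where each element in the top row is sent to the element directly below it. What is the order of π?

4

Writing π as disjoint cycles, the cycle lengths are 4, 2, 1, 1, 1, 1.
The order is lcm(4, 2) = 4.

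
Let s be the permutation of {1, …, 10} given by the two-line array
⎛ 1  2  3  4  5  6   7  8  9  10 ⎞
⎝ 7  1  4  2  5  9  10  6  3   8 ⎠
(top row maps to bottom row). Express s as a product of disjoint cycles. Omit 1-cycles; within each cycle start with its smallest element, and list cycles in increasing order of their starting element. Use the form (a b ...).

Start at 1 and follow images: 1 → 7 → 10 → 8 → 6 → 9 → 3 → 4 → 2 → 1, giving the cycle (1 7 10 8 6 9 3 4 2).
Repeating from the next unused element and collecting all non-trivial cycles gives (1 7 10 8 6 9 3 4 2).

(1 7 10 8 6 9 3 4 2)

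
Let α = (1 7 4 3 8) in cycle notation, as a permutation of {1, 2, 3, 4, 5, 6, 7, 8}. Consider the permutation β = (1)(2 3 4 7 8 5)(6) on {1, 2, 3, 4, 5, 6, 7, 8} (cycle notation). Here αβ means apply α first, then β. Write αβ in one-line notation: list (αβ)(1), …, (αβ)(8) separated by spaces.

Chase each element through α then β: 1 → 7 → 8; 2 → 2 → 3; 3 → 8 → 5; 4 → 3 → 4; 5 → 5 → 2; 6 → 6 → 6; 7 → 4 → 7; 8 → 1 → 1.
So αβ in one-line form is 8 3 5 4 2 6 7 1.

8 3 5 4 2 6 7 1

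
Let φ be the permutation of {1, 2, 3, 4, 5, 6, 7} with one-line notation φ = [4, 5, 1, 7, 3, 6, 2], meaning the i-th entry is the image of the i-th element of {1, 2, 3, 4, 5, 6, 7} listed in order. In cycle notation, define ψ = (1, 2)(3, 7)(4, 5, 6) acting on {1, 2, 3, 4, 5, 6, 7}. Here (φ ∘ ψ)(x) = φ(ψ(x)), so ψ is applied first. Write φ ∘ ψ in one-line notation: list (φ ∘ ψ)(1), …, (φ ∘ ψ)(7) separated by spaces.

5 4 2 3 6 7 1

(φ ∘ ψ)(x) = φ(ψ(x)). Computing each image: φ(ψ(1)) = φ(2) = 5, φ(ψ(2)) = φ(1) = 4, φ(ψ(3)) = φ(7) = 2, φ(ψ(4)) = φ(5) = 3, φ(ψ(5)) = φ(6) = 6, φ(ψ(6)) = φ(4) = 7, φ(ψ(7)) = φ(3) = 1.
Hence φ ∘ ψ = [5 4 2 3 6 7 1].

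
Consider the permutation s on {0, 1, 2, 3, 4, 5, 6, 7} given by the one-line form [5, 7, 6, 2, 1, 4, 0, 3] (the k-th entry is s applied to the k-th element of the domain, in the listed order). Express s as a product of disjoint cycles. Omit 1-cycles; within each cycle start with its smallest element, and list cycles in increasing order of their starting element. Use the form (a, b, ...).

Iterating s from 0 gives 0 → 5 → 4 → 1 → 7 → 3 → 2 → 6 → 0; that is the 8-cycle (0, 5, 4, 1, 7, 3, 2, 6).
Repeating from the next unused element and collecting all non-trivial cycles gives (0, 5, 4, 1, 7, 3, 2, 6).

(0, 5, 4, 1, 7, 3, 2, 6)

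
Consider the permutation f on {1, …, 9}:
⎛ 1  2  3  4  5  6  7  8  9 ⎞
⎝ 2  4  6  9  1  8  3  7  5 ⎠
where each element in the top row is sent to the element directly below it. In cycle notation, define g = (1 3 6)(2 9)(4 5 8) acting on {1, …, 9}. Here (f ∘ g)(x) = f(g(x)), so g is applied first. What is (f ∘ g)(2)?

5

First apply g: g(2) = 9, then f(9) = 5. Thus (f ∘ g)(2) = 5.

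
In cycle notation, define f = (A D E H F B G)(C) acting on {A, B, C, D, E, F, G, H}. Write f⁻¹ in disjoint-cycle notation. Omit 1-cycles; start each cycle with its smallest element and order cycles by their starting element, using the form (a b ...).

(A G B F H E D)

If f sends a → b within a cycle, f⁻¹ sends b → a; equivalently, reverse each cycle.
Reversing each cycle of f and rotating so the smallest element leads gives (A G B F H E D).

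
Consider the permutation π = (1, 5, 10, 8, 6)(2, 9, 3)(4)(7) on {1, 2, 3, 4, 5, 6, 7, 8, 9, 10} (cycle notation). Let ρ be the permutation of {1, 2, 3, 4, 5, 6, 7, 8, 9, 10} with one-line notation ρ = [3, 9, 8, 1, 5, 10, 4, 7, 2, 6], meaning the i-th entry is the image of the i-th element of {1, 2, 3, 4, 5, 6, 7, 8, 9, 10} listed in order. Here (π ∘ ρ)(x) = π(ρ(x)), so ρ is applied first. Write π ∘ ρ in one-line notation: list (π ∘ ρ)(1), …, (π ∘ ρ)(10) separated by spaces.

(π ∘ ρ)(x) = π(ρ(x)). Computing each image: π(ρ(1)) = π(3) = 2, π(ρ(2)) = π(9) = 3, π(ρ(3)) = π(8) = 6, π(ρ(4)) = π(1) = 5, π(ρ(5)) = π(5) = 10, π(ρ(6)) = π(10) = 8, π(ρ(7)) = π(4) = 4, π(ρ(8)) = π(7) = 7, π(ρ(9)) = π(2) = 9, π(ρ(10)) = π(6) = 1.
Hence π ∘ ρ = [2 3 6 5 10 8 4 7 9 1].

2 3 6 5 10 8 4 7 9 1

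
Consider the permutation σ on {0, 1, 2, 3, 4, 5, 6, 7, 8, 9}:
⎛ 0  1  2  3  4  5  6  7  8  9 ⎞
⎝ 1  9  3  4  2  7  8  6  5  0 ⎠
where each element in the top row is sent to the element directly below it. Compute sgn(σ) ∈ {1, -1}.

In disjoint-cycle form the cycle lengths are 4, 3, 3.
A cycle of length ℓ contributes ℓ−1 transpositions, so σ is a product of 3 + 2 + 2 = 7 transpositions — odd.

-1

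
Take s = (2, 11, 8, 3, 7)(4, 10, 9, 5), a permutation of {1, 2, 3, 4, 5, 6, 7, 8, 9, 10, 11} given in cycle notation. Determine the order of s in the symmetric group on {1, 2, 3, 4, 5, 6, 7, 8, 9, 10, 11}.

20

The disjoint cycles have lengths 5, 4, 1, 1.
The order is lcm(5, 4) = 20.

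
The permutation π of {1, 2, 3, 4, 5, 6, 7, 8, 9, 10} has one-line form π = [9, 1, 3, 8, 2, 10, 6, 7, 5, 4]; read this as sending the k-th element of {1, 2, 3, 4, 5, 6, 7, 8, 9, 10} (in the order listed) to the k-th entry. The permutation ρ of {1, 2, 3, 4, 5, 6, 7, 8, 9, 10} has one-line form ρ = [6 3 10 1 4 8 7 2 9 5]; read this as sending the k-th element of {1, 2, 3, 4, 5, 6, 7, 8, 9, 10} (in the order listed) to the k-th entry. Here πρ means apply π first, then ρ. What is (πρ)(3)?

π(3) = 3, then ρ(3) = 10; composing gives (πρ)(3) = 10.

10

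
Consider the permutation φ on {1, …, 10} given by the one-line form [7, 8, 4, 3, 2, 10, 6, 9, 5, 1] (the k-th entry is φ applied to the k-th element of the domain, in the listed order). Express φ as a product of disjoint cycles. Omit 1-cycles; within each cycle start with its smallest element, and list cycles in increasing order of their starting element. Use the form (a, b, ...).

From 1: 1 → 7 → 6 → 10 → 1, closing the cycle (1, 7, 6, 10).
Repeating from the next unused element and collecting all non-trivial cycles gives (1, 7, 6, 10)(2, 8, 9, 5)(3, 4).

(1, 7, 6, 10)(2, 8, 9, 5)(3, 4)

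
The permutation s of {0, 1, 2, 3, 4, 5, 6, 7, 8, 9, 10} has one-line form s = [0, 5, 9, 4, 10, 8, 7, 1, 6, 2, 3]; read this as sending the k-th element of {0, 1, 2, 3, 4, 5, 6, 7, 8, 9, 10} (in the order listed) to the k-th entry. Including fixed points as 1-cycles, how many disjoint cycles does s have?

4

The cycle decomposition is (0)(1 5 8 6 7)(2 9)(3 4 10), which has 4 cycles (counting 1-cycles).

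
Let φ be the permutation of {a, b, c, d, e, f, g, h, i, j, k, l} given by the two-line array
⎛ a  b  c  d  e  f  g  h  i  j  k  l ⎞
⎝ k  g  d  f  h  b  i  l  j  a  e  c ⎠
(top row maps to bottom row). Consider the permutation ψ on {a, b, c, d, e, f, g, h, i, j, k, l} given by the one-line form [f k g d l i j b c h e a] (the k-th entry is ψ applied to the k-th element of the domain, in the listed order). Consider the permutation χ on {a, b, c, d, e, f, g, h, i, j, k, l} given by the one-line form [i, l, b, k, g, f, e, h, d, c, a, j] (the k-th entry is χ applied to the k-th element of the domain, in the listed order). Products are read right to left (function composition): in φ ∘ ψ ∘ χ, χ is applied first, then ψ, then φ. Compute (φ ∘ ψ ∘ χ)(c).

(φ ∘ ψ ∘ χ)(c) = φ(ψ(χ(c))). χ(c) = b, then ψ(b) = k, then φ(k) = e, so the result is e.

e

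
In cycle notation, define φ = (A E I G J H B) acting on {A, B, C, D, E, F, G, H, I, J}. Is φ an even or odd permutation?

even

The cycle lengths are 7, 1, 1, 1.
A cycle is odd iff its length is even; φ has 0 even-length cycles, so sgn(φ) = (−1)^0 and φ is even.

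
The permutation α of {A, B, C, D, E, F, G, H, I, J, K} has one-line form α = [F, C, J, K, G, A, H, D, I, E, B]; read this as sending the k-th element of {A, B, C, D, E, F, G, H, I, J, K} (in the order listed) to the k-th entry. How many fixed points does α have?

1

The fixed points (elements with α(x) = x) are {I}, so there is 1.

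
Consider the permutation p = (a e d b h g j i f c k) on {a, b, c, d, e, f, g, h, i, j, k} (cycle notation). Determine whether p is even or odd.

The cycle lengths are 11.
A cycle of length ℓ contributes ℓ−1 transpositions, so p is a product of 10 transpositions — even.

even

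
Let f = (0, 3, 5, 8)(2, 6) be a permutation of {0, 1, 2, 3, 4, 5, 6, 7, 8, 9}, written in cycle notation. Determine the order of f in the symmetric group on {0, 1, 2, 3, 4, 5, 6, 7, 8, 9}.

The cycle type of f is (4, 2, 1, 1, 1, 1).
The order of f is the least common multiple of its cycle lengths: lcm(4, 2) = 4.

4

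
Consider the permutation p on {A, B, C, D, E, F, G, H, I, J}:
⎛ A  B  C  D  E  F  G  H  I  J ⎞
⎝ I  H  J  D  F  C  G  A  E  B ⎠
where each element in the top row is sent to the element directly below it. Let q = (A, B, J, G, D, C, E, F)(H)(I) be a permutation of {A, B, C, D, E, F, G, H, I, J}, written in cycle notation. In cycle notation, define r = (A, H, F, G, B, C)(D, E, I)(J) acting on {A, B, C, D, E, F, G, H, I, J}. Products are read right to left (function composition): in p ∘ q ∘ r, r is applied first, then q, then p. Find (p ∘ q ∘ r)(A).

Chase A: r(A) = H; q(H) = H; p(H) = A. Hence (p ∘ q ∘ r)(A) = A.

A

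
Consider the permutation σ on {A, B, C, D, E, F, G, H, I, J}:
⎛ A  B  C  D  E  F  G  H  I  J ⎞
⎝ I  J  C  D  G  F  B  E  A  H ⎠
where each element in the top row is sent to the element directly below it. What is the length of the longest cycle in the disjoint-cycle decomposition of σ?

5

Decomposing into disjoint cycles gives (A, I)(B, J, H, E, G); the longest has length 5.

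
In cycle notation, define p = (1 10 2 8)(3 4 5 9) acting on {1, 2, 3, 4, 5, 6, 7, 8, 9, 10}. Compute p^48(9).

9 lies in the 4-cycle (3 4 5 9).
Since the cycle has length 4, p^48 acts on it the same as p^0 (48 mod 4 = 0).
So p^48(9) = 9.

9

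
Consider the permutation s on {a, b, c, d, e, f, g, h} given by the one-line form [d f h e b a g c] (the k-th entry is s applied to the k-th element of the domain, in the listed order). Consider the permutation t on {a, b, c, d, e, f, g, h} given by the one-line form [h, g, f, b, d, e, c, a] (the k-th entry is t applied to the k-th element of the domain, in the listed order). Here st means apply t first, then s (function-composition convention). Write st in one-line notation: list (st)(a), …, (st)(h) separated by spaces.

(st)(x) = s(t(x)). Computing each image: s(t(a)) = s(h) = c, s(t(b)) = s(g) = g, s(t(c)) = s(f) = a, s(t(d)) = s(b) = f, s(t(e)) = s(d) = e, s(t(f)) = s(e) = b, s(t(g)) = s(c) = h, s(t(h)) = s(a) = d.
Hence st = [c g a f e b h d].

c g a f e b h d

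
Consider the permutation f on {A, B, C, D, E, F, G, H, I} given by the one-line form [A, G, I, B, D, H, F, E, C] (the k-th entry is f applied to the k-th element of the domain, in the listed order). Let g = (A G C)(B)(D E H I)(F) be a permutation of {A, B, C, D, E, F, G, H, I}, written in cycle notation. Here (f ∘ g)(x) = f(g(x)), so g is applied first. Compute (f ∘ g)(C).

A

(f ∘ g)(C) = f(g(C)). g(C) = A, then f(A) = A. So (f ∘ g)(C) = A.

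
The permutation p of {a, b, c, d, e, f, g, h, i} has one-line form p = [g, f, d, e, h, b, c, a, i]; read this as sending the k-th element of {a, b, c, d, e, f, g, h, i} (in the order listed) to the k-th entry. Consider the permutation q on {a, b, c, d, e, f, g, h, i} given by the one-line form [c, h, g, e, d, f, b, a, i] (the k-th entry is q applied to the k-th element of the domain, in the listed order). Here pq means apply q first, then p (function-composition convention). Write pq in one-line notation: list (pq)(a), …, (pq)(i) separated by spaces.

d a c h e b f g i

For each element, apply q then p: a → c → d; b → h → a; c → g → c; d → e → h; e → d → e; f → f → b; g → b → f; h → a → g; i → i → i.
Collecting the images, pq = [d a c h e b f g i].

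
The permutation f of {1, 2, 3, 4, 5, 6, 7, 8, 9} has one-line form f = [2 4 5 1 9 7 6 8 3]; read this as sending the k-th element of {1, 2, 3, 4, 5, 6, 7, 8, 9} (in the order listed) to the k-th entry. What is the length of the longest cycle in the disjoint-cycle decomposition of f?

3

Decomposing into disjoint cycles gives (1, 2, 4)(3, 5, 9)(6, 7); the longest has length 3.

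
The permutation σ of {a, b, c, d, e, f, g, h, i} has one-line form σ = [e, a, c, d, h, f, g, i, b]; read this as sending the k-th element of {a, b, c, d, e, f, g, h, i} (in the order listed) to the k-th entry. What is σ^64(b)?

Tracing b → a → … returns to b after 5 steps, so b lies in a 5-cycle (a e h i b).
Powers repeat with period 5 on this cycle, and 64 mod 5 = 4, so σ^64(b) = σ^4(b).
Advancing 4 steps from b: b → a → e → h → i.

i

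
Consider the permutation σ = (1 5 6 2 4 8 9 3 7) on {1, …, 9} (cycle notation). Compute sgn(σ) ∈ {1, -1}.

1

The cycle lengths are 9.
A cycle is odd iff its length is even; σ has 0 even-length cycles, so sgn(σ) = (−1)^0 and σ is even.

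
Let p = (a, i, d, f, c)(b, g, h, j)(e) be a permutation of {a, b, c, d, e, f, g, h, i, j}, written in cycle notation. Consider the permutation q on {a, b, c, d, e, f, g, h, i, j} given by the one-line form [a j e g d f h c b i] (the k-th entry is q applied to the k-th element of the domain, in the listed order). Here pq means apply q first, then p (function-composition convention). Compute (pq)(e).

q(e) = d, then p(d) = f; composing gives (pq)(e) = f.

f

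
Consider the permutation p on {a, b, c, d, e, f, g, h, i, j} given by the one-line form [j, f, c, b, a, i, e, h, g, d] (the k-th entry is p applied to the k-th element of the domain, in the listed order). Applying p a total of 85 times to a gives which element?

i

Tracing a → j → … returns to a after 8 steps, so a lies in an 8-cycle (a j d b f i g e).
Since the cycle has length 8, p^85 acts on it the same as p^5 (85 mod 8 = 5).
Stepping 5 places around the cycle: a → j → d → b → f → i.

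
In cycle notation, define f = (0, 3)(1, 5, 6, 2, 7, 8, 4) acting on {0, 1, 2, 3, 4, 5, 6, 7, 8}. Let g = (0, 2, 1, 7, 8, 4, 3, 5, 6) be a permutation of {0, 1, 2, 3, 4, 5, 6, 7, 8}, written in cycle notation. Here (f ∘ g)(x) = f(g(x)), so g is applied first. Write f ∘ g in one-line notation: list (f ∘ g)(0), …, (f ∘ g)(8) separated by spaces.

(f ∘ g)(x) = f(g(x)). Computing each image: f(g(0)) = f(2) = 7, f(g(1)) = f(7) = 8, f(g(2)) = f(1) = 5, f(g(3)) = f(5) = 6, f(g(4)) = f(3) = 0, f(g(5)) = f(6) = 2, f(g(6)) = f(0) = 3, f(g(7)) = f(8) = 4, f(g(8)) = f(4) = 1.
Hence f ∘ g = [7 8 5 6 0 2 3 4 1].

7 8 5 6 0 2 3 4 1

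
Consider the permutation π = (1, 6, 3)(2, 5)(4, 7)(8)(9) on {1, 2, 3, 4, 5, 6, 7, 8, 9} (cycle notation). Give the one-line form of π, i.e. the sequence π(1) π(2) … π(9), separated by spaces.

6 5 1 7 2 3 4 8 9

Image by image: 1→6, 2→5, 3→1, 4→7, 5→2, 6→3, 7→4, 8→8, 9→9.
So the one-line form is 6 5 1 7 2 3 4 8 9.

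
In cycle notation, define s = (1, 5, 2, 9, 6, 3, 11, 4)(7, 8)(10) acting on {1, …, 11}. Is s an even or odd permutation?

The cycle lengths are 8, 2, 1.
A cycle is odd iff its length is even; s has 2 even-length cycles, so sgn(s) = (−1)^2 and s is even.

even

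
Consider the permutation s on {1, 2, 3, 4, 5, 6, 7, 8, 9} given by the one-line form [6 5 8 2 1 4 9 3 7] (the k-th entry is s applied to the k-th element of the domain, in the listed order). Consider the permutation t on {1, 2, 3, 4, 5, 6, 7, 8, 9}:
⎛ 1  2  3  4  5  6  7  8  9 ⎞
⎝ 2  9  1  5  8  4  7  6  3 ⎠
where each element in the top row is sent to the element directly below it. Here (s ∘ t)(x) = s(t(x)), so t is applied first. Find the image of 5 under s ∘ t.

(s ∘ t)(5) = s(t(5)). t(5) = 8, then s(8) = 3. So (s ∘ t)(5) = 3.

3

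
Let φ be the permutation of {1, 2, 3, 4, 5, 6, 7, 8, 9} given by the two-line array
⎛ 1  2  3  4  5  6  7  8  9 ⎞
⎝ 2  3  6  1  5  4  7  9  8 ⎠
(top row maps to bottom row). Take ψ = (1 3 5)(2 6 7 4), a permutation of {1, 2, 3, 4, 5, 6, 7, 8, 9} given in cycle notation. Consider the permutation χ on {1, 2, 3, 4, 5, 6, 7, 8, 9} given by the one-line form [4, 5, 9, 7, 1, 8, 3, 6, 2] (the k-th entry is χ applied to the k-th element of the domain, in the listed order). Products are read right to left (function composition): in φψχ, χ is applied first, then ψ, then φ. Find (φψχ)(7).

Apply the permutations in order: χ(7) = 3, then ψ(3) = 5, then φ(5) = 5. So (φψχ)(7) = 5.

5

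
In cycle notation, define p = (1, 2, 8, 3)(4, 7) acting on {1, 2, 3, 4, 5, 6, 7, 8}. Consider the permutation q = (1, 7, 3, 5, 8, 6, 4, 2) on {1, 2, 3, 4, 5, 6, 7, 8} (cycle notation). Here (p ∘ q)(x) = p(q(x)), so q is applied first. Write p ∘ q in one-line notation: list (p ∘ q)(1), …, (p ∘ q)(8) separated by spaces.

4 2 5 8 3 7 1 6

(p ∘ q)(x) = p(q(x)). Computing each image: p(q(1)) = p(7) = 4, p(q(2)) = p(1) = 2, p(q(3)) = p(5) = 5, p(q(4)) = p(2) = 8, p(q(5)) = p(8) = 3, p(q(6)) = p(4) = 7, p(q(7)) = p(3) = 1, p(q(8)) = p(6) = 6.
Hence p ∘ q = [4 2 5 8 3 7 1 6].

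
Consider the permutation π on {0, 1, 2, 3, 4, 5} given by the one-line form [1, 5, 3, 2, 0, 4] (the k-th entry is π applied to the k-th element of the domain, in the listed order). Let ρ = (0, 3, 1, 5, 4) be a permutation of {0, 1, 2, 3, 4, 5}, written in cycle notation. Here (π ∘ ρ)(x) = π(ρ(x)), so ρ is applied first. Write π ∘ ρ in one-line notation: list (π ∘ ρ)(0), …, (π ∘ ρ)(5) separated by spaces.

2 4 3 5 1 0

(π ∘ ρ)(x) = π(ρ(x)). Computing each image: π(ρ(0)) = π(3) = 2, π(ρ(1)) = π(5) = 4, π(ρ(2)) = π(2) = 3, π(ρ(3)) = π(1) = 5, π(ρ(4)) = π(0) = 1, π(ρ(5)) = π(4) = 0.
Hence π ∘ ρ = [2 4 3 5 1 0].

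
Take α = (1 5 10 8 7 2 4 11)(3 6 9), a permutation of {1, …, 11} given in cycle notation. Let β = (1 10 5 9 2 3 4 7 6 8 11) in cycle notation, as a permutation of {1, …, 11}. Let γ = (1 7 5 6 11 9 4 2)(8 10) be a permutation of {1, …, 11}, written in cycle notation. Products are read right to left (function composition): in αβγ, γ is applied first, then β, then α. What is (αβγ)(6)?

5

(αβγ)(6) = α(β(γ(6))). γ(6) = 11, then β(11) = 1, then α(1) = 5, so the result is 5.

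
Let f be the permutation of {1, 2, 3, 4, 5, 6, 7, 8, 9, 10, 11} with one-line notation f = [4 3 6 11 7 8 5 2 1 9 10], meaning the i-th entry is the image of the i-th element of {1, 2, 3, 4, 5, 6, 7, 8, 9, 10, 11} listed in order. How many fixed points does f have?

No element satisfies f(x) = x, so there are 0 fixed points.

0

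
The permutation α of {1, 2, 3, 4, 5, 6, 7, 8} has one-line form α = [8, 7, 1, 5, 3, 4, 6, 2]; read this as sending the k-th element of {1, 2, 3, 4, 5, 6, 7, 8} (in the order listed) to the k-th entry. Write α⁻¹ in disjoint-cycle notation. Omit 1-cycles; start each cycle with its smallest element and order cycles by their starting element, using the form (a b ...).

(1 3 5 4 6 7 2 8)

First write α in disjoint cycles: (1 8 2 7 6 4 5 3).
The inverse reverses every cycle; in canonical form, α⁻¹ = (1 3 5 4 6 7 2 8).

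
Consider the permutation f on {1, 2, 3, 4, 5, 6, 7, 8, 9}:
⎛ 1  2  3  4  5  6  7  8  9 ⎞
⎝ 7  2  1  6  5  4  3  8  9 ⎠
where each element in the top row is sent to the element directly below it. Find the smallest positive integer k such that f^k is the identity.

The disjoint-cycle form of f has cycle lengths 3, 2, 1, 1, 1, 1.
The order of f is the least common multiple of its cycle lengths: lcm(3, 2) = 6.

6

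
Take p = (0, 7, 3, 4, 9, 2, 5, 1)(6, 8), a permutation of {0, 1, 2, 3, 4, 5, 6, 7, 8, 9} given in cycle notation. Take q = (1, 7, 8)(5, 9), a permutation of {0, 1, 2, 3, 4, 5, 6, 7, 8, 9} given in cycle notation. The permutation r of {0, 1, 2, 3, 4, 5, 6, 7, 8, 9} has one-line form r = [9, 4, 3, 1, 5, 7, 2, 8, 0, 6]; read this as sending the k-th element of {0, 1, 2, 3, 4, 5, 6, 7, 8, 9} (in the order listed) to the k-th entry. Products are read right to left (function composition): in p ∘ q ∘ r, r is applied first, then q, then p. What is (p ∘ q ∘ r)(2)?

(p ∘ q ∘ r)(2) = p(q(r(2))). r(2) = 3, then q(3) = 3, then p(3) = 4, so the result is 4.

4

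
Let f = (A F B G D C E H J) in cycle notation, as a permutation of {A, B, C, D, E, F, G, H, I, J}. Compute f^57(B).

B lies in the 9-cycle (A F B G D C E H J).
Since the cycle has length 9, f^57 acts on it the same as f^3 (57 mod 9 = 3).
Stepping 3 places around the cycle: B → G → D → C.

C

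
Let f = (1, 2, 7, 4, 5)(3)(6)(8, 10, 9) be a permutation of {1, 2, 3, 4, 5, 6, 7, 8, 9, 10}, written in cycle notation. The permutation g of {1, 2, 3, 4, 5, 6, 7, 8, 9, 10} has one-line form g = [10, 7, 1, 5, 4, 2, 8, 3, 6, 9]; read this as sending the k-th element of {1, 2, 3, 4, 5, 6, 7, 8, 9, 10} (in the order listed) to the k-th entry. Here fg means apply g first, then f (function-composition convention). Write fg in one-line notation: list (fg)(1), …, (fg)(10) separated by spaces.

9 4 2 1 5 7 10 3 6 8

(fg)(x) = f(g(x)). Computing each image: f(g(1)) = f(10) = 9, f(g(2)) = f(7) = 4, f(g(3)) = f(1) = 2, f(g(4)) = f(5) = 1, f(g(5)) = f(4) = 5, f(g(6)) = f(2) = 7, f(g(7)) = f(8) = 10, f(g(8)) = f(3) = 3, f(g(9)) = f(6) = 6, f(g(10)) = f(9) = 8.
Hence fg = [9 4 2 1 5 7 10 3 6 8].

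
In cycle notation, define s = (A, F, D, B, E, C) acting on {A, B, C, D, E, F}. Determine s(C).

A

In the cycle (A, F, D, B, E, C), C is followed by A, so s(C) = A.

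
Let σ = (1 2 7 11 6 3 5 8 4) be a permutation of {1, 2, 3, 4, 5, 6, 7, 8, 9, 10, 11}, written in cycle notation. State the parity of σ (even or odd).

The cycle lengths are 9, 1, 1.
A cycle of length ℓ contributes ℓ−1 transpositions, so σ is a product of 8 transpositions — even.

even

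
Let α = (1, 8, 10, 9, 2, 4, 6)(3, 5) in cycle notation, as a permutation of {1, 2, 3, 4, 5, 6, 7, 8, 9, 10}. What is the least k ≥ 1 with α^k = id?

The disjoint cycles have lengths 7, 2, 1.
The order of α is the least common multiple of its cycle lengths: lcm(7, 2) = 14.

14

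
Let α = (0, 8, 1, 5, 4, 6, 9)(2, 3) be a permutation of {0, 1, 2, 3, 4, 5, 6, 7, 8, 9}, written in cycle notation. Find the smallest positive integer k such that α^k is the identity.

14

The cycle type of α is (7, 2, 1).
Since disjoint cycles commute, ord(α) = lcm(7, 2) = 14.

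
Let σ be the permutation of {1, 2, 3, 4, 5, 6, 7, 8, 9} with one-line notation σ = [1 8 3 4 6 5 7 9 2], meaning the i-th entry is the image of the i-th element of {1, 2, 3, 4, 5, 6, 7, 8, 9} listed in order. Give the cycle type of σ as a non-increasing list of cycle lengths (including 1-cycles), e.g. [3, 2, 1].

The disjoint cycles are (1)(2 8 9)(3)(4)(5 6)(7), with lengths 3, 2, 1, 1, 1, 1 in non-increasing order.

[3, 2, 1, 1, 1, 1]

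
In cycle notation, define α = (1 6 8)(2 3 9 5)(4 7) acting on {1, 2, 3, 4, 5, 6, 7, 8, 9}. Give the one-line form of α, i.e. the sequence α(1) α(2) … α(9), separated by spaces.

6 3 9 7 2 8 4 1 5

Each element maps to the next entry in its cycle (wrapping to the front): 1→6, 2→3, 3→9, 4→7, 5→2, 6→8, 7→4, 8→1, 9→5.
Listing these in domain order gives 6 3 9 7 2 8 4 1 5.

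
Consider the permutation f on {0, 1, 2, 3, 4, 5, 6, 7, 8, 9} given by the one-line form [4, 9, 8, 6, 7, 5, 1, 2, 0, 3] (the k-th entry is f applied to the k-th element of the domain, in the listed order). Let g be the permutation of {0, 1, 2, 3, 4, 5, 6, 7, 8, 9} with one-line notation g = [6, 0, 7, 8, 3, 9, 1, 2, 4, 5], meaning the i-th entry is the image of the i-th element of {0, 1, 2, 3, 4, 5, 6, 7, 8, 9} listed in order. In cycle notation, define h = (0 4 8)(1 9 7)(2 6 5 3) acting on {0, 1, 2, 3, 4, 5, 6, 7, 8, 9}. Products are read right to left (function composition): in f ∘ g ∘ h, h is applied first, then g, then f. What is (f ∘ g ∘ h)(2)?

Apply the permutations in order: h(2) = 6, then g(6) = 1, then f(1) = 9. So (f ∘ g ∘ h)(2) = 9.

9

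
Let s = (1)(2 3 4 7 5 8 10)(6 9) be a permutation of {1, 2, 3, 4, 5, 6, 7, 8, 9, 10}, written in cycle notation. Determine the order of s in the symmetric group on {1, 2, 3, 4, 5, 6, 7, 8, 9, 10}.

The cycle type of s is (7, 2, 1).
The order of s is the least common multiple of its cycle lengths: lcm(7, 2) = 14.

14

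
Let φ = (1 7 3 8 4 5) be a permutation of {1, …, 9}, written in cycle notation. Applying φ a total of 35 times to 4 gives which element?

8

4 lies in the 6-cycle (1 7 3 8 4 5).
Powers repeat with period 6 on this cycle, and 35 mod 6 = 5, so φ^35(4) = φ^5(4).
Advancing 5 steps from 4: 4 → 5 → 1 → 7 → 3 → 8.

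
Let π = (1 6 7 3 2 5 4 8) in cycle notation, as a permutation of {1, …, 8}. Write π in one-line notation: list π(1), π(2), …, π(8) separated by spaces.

Image by image: 1→6, 2→5, 3→2, 4→8, 5→4, 6→7, 7→3, 8→1.
So the one-line form is 6 5 2 8 4 7 3 1.

6 5 2 8 4 7 3 1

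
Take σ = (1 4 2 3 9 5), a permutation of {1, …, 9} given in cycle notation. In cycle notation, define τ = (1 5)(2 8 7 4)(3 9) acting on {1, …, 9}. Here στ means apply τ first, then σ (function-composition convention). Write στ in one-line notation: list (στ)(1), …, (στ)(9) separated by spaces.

1 8 5 3 4 6 2 7 9

(στ)(x) = σ(τ(x)). Computing each image: σ(τ(1)) = σ(5) = 1, σ(τ(2)) = σ(8) = 8, σ(τ(3)) = σ(9) = 5, σ(τ(4)) = σ(2) = 3, σ(τ(5)) = σ(1) = 4, σ(τ(6)) = σ(6) = 6, σ(τ(7)) = σ(4) = 2, σ(τ(8)) = σ(7) = 7, σ(τ(9)) = σ(3) = 9.
Hence στ = [1 8 5 3 4 6 2 7 9].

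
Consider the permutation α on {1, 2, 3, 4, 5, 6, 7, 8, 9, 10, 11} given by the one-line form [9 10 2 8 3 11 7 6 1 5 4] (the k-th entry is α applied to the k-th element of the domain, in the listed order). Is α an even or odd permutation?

odd

In disjoint-cycle form the cycle lengths are 4, 4, 2, 1.
A cycle is odd iff its length is even; α has 3 even-length cycles, so sgn(α) = (−1)^3 and α is odd.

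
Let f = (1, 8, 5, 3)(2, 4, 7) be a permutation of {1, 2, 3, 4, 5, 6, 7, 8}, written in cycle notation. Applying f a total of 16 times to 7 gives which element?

2

7 lies in the 3-cycle (2, 4, 7).
Powers repeat with period 3 on this cycle, and 16 mod 3 = 1, so f^16(7) = f^1(7).
Advancing 1 step from 7: 7 → 2.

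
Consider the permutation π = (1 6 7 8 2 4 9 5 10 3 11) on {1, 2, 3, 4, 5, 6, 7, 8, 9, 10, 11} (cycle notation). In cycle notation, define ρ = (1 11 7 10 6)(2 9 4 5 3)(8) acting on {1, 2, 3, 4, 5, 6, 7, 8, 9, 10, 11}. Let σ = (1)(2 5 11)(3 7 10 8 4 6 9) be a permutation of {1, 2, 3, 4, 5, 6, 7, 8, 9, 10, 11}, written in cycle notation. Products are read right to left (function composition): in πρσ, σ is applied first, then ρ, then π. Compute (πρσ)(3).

3

(πρσ)(3) = π(ρ(σ(3))). σ(3) = 7, then ρ(7) = 10, then π(10) = 3, so the result is 3.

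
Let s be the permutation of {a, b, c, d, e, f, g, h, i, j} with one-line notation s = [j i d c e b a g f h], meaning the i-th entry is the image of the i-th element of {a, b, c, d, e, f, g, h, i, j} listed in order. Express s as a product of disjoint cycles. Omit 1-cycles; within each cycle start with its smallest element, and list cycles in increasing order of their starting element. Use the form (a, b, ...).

(a, j, h, g)(b, i, f)(c, d)

Iterating s from a gives a → j → h → g → a; that is the 4-cycle (a, j, h, g).
Continuing from each remaining unvisited element yields (a, j, h, g)(b, i, f)(c, d).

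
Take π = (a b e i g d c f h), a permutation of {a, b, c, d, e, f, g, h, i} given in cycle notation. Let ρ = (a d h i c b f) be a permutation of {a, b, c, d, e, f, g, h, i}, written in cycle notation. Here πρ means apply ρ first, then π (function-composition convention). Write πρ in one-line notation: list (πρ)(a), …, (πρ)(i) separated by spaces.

c h e a i b d g f

Chase each element through ρ then π: a → d → c; b → f → h; c → b → e; d → h → a; e → e → i; f → a → b; g → g → d; h → i → g; i → c → f.
Collecting the images, πρ = [c h e a i b d g f].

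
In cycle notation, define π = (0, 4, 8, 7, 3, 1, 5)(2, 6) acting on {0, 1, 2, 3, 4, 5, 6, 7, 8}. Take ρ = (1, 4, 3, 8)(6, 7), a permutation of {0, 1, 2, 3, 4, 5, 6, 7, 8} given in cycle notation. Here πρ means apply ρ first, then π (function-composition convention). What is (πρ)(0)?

4

(πρ)(0) = π(ρ(0)). ρ(0) = 0, then π(0) = 4. So (πρ)(0) = 4.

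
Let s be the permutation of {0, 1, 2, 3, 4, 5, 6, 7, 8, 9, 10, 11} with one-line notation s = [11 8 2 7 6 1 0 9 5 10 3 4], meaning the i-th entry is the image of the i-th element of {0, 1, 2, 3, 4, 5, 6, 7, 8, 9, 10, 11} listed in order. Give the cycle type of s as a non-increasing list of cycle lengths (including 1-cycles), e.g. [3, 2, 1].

[4, 4, 3, 1]

The disjoint cycles are (0, 11, 4, 6)(1, 8, 5)(2)(3, 7, 9, 10), with lengths 4, 4, 3, 1 in non-increasing order.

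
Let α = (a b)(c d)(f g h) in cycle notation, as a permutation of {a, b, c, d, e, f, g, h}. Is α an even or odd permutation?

even

The cycle lengths are 3, 2, 2, 1.
A cycle is odd iff its length is even; α has 2 even-length cycles, so sgn(α) = (−1)^2 and α is even.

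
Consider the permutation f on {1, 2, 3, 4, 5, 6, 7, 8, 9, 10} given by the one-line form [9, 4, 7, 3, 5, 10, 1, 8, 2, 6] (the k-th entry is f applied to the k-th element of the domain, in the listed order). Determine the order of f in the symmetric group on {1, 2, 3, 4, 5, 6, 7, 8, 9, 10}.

6

The disjoint-cycle form of f has cycle lengths 6, 2, 1, 1.
Since disjoint cycles commute, ord(f) = lcm(6, 2) = 6.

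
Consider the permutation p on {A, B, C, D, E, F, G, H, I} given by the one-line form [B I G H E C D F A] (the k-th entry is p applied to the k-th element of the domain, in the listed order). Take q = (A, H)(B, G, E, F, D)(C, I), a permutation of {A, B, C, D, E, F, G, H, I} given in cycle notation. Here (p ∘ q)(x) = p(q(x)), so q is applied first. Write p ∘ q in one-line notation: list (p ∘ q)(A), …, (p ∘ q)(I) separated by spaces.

For each element, apply q then p: A → H → F; B → G → D; C → I → A; D → B → I; E → F → C; F → D → H; G → E → E; H → A → B; I → C → G.
So p ∘ q in one-line form is F D A I C H E B G.

F D A I C H E B G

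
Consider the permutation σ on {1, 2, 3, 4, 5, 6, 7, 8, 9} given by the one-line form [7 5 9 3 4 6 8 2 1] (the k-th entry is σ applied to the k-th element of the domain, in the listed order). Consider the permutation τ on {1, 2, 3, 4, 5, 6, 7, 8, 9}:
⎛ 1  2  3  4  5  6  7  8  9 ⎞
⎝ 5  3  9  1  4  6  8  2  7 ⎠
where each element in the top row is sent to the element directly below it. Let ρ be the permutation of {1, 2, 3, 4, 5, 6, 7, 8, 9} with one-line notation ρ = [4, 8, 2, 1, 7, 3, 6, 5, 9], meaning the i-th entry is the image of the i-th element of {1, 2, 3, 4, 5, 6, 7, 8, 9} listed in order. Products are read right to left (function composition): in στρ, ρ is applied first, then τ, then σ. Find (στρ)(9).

8

Apply the permutations in order: ρ(9) = 9, then τ(9) = 7, then σ(7) = 8. So (στρ)(9) = 8.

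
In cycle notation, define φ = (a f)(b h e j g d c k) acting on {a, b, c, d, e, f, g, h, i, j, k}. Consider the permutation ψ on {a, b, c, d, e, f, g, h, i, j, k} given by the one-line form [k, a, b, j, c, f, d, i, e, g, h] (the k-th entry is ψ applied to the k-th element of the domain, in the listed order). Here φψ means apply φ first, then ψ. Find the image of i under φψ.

(φψ)(i) = ψ(φ(i)). φ(i) = i, then ψ(i) = e. So (φψ)(i) = e.

e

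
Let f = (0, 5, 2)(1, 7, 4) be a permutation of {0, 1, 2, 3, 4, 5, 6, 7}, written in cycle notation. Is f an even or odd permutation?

even

The cycle lengths are 3, 3, 1, 1.
A cycle is odd iff its length is even; f has 0 even-length cycles, so sgn(f) = (−1)^0 and f is even.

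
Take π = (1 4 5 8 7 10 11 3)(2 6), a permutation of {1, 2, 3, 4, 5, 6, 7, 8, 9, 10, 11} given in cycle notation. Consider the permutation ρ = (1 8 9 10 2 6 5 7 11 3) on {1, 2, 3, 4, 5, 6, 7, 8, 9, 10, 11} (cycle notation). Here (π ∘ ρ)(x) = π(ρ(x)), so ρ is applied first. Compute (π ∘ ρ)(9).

First apply ρ: ρ(9) = 10, then π(10) = 11. Thus (π ∘ ρ)(9) = 11.

11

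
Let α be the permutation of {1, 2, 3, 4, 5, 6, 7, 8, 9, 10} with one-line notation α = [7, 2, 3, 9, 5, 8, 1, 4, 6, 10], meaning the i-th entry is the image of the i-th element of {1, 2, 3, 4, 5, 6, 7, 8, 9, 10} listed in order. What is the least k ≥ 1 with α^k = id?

4

The disjoint-cycle form of α has cycle lengths 4, 2, 1, 1, 1, 1.
Since disjoint cycles commute, ord(α) = lcm(4, 2) = 4.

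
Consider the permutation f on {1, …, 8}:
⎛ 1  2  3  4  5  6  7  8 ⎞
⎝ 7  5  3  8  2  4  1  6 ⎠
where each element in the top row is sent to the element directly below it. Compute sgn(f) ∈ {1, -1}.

1

In disjoint-cycle form the cycle lengths are 3, 2, 2, 1.
A cycle is odd iff its length is even; f has 2 even-length cycles, so sgn(f) = (−1)^2 and f is even.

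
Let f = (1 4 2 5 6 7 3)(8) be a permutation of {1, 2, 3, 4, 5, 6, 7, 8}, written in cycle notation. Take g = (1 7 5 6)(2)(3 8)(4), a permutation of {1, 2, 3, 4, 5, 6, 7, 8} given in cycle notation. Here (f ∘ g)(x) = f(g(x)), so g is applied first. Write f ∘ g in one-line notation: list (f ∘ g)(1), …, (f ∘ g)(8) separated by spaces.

(f ∘ g)(x) = f(g(x)). Computing each image: f(g(1)) = f(7) = 3, f(g(2)) = f(2) = 5, f(g(3)) = f(8) = 8, f(g(4)) = f(4) = 2, f(g(5)) = f(6) = 7, f(g(6)) = f(1) = 4, f(g(7)) = f(5) = 6, f(g(8)) = f(3) = 1.
Hence f ∘ g = [3 5 8 2 7 4 6 1].

3 5 8 2 7 4 6 1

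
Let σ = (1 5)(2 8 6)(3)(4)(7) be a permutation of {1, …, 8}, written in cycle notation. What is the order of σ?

The disjoint cycles have lengths 3, 2, 1, 1, 1.
The order is lcm(3, 2) = 6.

6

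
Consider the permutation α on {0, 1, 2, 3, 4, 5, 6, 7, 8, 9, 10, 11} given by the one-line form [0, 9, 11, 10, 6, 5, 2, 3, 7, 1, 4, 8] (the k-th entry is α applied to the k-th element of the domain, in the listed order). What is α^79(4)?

10

Tracing 4 → 6 → … returns to 4 after 8 steps, so 4 lies in an 8-cycle (2 11 8 7 3 10 4 6).
Powers repeat with period 8 on this cycle, and 79 mod 8 = 7, so α^79(4) = α^7(4).
Stepping 7 places around the cycle: 4 → 6 → 2 → 11 → 8 → 7 → 3 → 10.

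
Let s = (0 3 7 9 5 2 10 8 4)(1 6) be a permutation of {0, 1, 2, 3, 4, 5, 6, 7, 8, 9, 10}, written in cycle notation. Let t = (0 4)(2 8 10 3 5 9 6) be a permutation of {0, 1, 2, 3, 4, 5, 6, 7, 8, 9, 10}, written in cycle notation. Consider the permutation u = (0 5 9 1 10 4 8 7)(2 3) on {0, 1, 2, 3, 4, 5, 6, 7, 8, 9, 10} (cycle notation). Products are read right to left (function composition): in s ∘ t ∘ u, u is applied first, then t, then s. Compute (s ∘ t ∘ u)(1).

7

Apply the permutations in order: u(1) = 10, then t(10) = 3, then s(3) = 7. So (s ∘ t ∘ u)(1) = 7.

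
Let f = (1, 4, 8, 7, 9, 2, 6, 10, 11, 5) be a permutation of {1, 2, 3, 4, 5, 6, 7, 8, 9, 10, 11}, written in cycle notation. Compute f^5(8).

10

8 lies in the 10-cycle (1, 4, 8, 7, 9, 2, 6, 10, 11, 5).
Stepping 5 places around the cycle: 8 → 7 → 9 → 2 → 6 → 10.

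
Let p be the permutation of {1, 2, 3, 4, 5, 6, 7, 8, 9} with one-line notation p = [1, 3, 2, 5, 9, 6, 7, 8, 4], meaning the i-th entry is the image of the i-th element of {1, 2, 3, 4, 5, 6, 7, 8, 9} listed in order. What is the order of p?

6

Writing p as disjoint cycles, the cycle lengths are 3, 2, 1, 1, 1, 1.
The order of p is the least common multiple of its cycle lengths: lcm(3, 2) = 6.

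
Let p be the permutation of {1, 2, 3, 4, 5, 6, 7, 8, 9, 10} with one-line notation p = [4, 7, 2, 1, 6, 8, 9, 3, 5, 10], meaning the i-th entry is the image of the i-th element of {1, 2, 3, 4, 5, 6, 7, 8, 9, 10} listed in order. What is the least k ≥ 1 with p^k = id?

Decomposing into disjoint cycles gives cycle lengths 7, 2, 1.
The order of p is the least common multiple of its cycle lengths: lcm(7, 2) = 14.

14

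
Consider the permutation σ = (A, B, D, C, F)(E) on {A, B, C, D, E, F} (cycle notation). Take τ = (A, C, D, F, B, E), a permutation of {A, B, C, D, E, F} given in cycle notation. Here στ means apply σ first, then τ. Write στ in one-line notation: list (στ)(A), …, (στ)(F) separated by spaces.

(στ)(x) = τ(σ(x)). Computing each image: τ(σ(A)) = τ(B) = E, τ(σ(B)) = τ(D) = F, τ(σ(C)) = τ(F) = B, τ(σ(D)) = τ(C) = D, τ(σ(E)) = τ(E) = A, τ(σ(F)) = τ(A) = C.
Hence στ = [E F B D A C].

E F B D A C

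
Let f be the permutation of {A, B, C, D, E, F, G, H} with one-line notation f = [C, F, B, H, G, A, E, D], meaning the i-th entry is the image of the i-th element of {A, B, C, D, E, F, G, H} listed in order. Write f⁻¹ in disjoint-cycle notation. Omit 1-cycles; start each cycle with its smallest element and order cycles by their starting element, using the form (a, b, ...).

(A, F, B, C)(D, H)(E, G)

The cycle decomposition of f is (A, C, B, F)(D, H)(E, G).
Reversing each cycle (and rotating so the smallest element leads) gives f⁻¹ = (A, F, B, C)(D, H)(E, G).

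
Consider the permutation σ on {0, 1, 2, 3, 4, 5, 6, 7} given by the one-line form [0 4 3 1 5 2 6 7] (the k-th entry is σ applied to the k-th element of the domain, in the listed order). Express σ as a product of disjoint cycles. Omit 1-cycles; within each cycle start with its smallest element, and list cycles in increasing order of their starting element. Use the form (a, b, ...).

Start at 1 and follow images: 1 → 4 → 5 → 2 → 3 → 1, giving the cycle (1, 4, 5, 2, 3).
Repeating from the next unused element and collecting all non-trivial cycles gives (1, 4, 5, 2, 3).

(1, 4, 5, 2, 3)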